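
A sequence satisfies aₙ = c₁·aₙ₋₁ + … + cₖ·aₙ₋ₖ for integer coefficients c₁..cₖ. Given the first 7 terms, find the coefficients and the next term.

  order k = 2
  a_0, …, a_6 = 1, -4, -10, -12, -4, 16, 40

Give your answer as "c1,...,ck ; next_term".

  a_2 = 2·-4 + -2·1 = -10
  a_3 = 2·-10 + -2·-4 = -12
  a_4 = 2·-12 + -2·-10 = -4
  a_5 = 2·-4 + -2·-12 = 16
  a_6 = 2·16 + -2·-4 = 40
  a_7 = 2·40 + -2·16 = 48

2,-2 ; 48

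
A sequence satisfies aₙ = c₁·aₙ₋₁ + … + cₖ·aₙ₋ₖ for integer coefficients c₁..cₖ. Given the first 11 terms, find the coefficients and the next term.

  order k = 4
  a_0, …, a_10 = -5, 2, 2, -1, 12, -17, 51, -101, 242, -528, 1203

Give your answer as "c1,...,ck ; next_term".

-1,3,0,-1 ; -2686

  a_4 = -1·-1 + 3·2 + 0·2 + -1·-5 = 12
  a_5 = -1·12 + 3·-1 + 0·2 + -1·2 = -17
  a_6 = -1·-17 + 3·12 + 0·-1 + -1·2 = 51
  a_7 = -1·51 + 3·-17 + 0·12 + -1·-1 = -101
  a_8 = -1·-101 + 3·51 + 0·-17 + -1·12 = 242
  a_9 = -1·242 + 3·-101 + 0·51 + -1·-17 = -528
  a_10 = -1·-528 + 3·242 + 0·-101 + -1·51 = 1203
  a_11 = -1·1203 + 3·-528 + 0·242 + -1·-101 = -2686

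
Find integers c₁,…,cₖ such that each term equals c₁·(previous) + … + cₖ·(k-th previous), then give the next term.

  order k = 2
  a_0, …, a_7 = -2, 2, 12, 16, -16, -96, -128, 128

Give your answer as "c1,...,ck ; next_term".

  a_2 = 2·2 + -4·-2 = 12
  a_3 = 2·12 + -4·2 = 16
  a_4 = 2·16 + -4·12 = -16
  a_5 = 2·-16 + -4·16 = -96
  a_6 = 2·-96 + -4·-16 = -128
  a_7 = 2·-128 + -4·-96 = 128
  a_8 = 2·128 + -4·-128 = 768

2,-4 ; 768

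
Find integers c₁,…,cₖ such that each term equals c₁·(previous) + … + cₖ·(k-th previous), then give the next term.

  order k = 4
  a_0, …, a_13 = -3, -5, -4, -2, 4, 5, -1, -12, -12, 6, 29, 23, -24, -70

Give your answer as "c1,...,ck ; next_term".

1,-1,-1,1 ; -40

  a_4 = 1·-2 + -1·-4 + -1·-5 + 1·-3 = 4
  a_5 = 1·4 + -1·-2 + -1·-4 + 1·-5 = 5
  a_6 = 1·5 + -1·4 + -1·-2 + 1·-4 = -1
  a_7 = 1·-1 + -1·5 + -1·4 + 1·-2 = -12
  a_8 = 1·-12 + -1·-1 + -1·5 + 1·4 = -12
  a_9 = 1·-12 + -1·-12 + -1·-1 + 1·5 = 6
  a_10 = 1·6 + -1·-12 + -1·-12 + 1·-1 = 29
  a_11 = 1·29 + -1·6 + -1·-12 + 1·-12 = 23
  a_12 = 1·23 + -1·29 + -1·6 + 1·-12 = -24
  a_13 = 1·-24 + -1·23 + -1·29 + 1·6 = -70
  a_14 = 1·-70 + -1·-24 + -1·23 + 1·29 = -40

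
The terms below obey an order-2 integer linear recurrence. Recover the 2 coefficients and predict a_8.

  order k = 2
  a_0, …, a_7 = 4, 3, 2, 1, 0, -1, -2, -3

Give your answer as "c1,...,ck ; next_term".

  a_2 = 2·3 + -1·4 = 2
  a_3 = 2·2 + -1·3 = 1
  a_4 = 2·1 + -1·2 = 0
  a_5 = 2·0 + -1·1 = -1
  a_6 = 2·-1 + -1·0 = -2
  a_7 = 2·-2 + -1·-1 = -3
  a_8 = 2·-3 + -1·-2 = -4

2,-1 ; -4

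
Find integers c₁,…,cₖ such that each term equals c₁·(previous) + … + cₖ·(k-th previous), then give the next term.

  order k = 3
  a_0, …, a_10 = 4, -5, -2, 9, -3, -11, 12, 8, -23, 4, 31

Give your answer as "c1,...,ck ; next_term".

  a_3 = 0·-2 + -1·-5 + 1·4 = 9
  a_4 = 0·9 + -1·-2 + 1·-5 = -3
  a_5 = 0·-3 + -1·9 + 1·-2 = -11
  a_6 = 0·-11 + -1·-3 + 1·9 = 12
  a_7 = 0·12 + -1·-11 + 1·-3 = 8
  a_8 = 0·8 + -1·12 + 1·-11 = -23
  a_9 = 0·-23 + -1·8 + 1·12 = 4
  a_10 = 0·4 + -1·-23 + 1·8 = 31
  a_11 = 0·31 + -1·4 + 1·-23 = -27

0,-1,1 ; -27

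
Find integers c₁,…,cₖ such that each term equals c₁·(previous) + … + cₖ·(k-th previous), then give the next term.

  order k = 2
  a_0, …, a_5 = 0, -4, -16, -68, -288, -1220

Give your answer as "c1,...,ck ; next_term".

  a_2 = 4·-4 + 1·0 = -16
  a_3 = 4·-16 + 1·-4 = -68
  a_4 = 4·-68 + 1·-16 = -288
  a_5 = 4·-288 + 1·-68 = -1220
  a_6 = 4·-1220 + 1·-288 = -5168

4,1 ; -5168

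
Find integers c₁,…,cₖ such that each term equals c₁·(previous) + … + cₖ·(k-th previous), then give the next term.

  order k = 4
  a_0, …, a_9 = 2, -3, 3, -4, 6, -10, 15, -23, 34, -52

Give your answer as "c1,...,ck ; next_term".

  a_4 = -1·-4 + 1·3 + 1·-3 + 1·2 = 6
  a_5 = -1·6 + 1·-4 + 1·3 + 1·-3 = -10
  a_6 = -1·-10 + 1·6 + 1·-4 + 1·3 = 15
  a_7 = -1·15 + 1·-10 + 1·6 + 1·-4 = -23
  a_8 = -1·-23 + 1·15 + 1·-10 + 1·6 = 34
  a_9 = -1·34 + 1·-23 + 1·15 + 1·-10 = -52
  a_10 = -1·-52 + 1·34 + 1·-23 + 1·15 = 78

-1,1,1,1 ; 78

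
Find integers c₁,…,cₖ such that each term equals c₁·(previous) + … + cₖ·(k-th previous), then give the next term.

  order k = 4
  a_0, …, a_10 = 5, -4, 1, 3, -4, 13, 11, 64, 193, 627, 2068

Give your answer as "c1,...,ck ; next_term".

2,4,1,-2 ; 6709

  a_4 = 2·3 + 4·1 + 1·-4 + -2·5 = -4
  a_5 = 2·-4 + 4·3 + 1·1 + -2·-4 = 13
  a_6 = 2·13 + 4·-4 + 1·3 + -2·1 = 11
  a_7 = 2·11 + 4·13 + 1·-4 + -2·3 = 64
  a_8 = 2·64 + 4·11 + 1·13 + -2·-4 = 193
  a_9 = 2·193 + 4·64 + 1·11 + -2·13 = 627
  a_10 = 2·627 + 4·193 + 1·64 + -2·11 = 2068
  a_11 = 2·2068 + 4·627 + 1·193 + -2·64 = 6709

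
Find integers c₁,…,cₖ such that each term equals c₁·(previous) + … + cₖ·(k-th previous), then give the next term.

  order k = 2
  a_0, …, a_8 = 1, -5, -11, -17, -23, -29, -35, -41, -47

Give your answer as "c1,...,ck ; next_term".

2,-1 ; -53

  a_2 = 2·-5 + -1·1 = -11
  a_3 = 2·-11 + -1·-5 = -17
  a_4 = 2·-17 + -1·-11 = -23
  a_5 = 2·-23 + -1·-17 = -29
  a_6 = 2·-29 + -1·-23 = -35
  a_7 = 2·-35 + -1·-29 = -41
  a_8 = 2·-41 + -1·-35 = -47
  a_9 = 2·-47 + -1·-41 = -53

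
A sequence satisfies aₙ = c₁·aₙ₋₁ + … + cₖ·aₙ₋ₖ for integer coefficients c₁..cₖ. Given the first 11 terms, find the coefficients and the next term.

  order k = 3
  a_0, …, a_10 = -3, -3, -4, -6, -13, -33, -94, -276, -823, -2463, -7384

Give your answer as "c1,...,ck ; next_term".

3,1,-3 ; -22146

  a_3 = 3·-4 + 1·-3 + -3·-3 = -6
  a_4 = 3·-6 + 1·-4 + -3·-3 = -13
  a_5 = 3·-13 + 1·-6 + -3·-4 = -33
  a_6 = 3·-33 + 1·-13 + -3·-6 = -94
  a_7 = 3·-94 + 1·-33 + -3·-13 = -276
  a_8 = 3·-276 + 1·-94 + -3·-33 = -823
  a_9 = 3·-823 + 1·-276 + -3·-94 = -2463
  a_10 = 3·-2463 + 1·-823 + -3·-276 = -7384
  a_11 = 3·-7384 + 1·-2463 + -3·-823 = -22146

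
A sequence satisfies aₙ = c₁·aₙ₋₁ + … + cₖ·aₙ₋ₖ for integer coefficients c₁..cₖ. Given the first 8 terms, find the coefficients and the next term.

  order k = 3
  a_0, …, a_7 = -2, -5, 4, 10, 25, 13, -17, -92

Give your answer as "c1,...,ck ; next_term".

  a_3 = 1·4 + 0·-5 + -3·-2 = 10
  a_4 = 1·10 + 0·4 + -3·-5 = 25
  a_5 = 1·25 + 0·10 + -3·4 = 13
  a_6 = 1·13 + 0·25 + -3·10 = -17
  a_7 = 1·-17 + 0·13 + -3·25 = -92
  a_8 = 1·-92 + 0·-17 + -3·13 = -131

1,0,-3 ; -131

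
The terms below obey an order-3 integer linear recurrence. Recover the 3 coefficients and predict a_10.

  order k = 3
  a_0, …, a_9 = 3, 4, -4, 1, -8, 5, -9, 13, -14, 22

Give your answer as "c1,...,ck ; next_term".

0,1,-1 ; -27

  a_3 = 0·-4 + 1·4 + -1·3 = 1
  a_4 = 0·1 + 1·-4 + -1·4 = -8
  a_5 = 0·-8 + 1·1 + -1·-4 = 5
  a_6 = 0·5 + 1·-8 + -1·1 = -9
  a_7 = 0·-9 + 1·5 + -1·-8 = 13
  a_8 = 0·13 + 1·-9 + -1·5 = -14
  a_9 = 0·-14 + 1·13 + -1·-9 = 22
  a_10 = 0·22 + 1·-14 + -1·13 = -27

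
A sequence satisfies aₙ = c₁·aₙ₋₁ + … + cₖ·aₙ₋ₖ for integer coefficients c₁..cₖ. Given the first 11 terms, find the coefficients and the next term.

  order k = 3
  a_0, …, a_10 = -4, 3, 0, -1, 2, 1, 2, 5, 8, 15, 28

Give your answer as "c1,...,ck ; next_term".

  a_3 = 1·0 + 1·3 + 1·-4 = -1
  a_4 = 1·-1 + 1·0 + 1·3 = 2
  a_5 = 1·2 + 1·-1 + 1·0 = 1
  a_6 = 1·1 + 1·2 + 1·-1 = 2
  a_7 = 1·2 + 1·1 + 1·2 = 5
  a_8 = 1·5 + 1·2 + 1·1 = 8
  a_9 = 1·8 + 1·5 + 1·2 = 15
  a_10 = 1·15 + 1·8 + 1·5 = 28
  a_11 = 1·28 + 1·15 + 1·8 = 51

1,1,1 ; 51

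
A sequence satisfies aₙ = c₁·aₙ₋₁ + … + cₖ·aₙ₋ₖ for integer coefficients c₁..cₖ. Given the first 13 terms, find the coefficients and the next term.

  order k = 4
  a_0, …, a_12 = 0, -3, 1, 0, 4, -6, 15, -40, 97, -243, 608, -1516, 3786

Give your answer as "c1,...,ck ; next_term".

-2,1,-1,-1 ; -9453

  a_4 = -2·0 + 1·1 + -1·-3 + -1·0 = 4
  a_5 = -2·4 + 1·0 + -1·1 + -1·-3 = -6
  a_6 = -2·-6 + 1·4 + -1·0 + -1·1 = 15
  a_7 = -2·15 + 1·-6 + -1·4 + -1·0 = -40
  a_8 = -2·-40 + 1·15 + -1·-6 + -1·4 = 97
  a_9 = -2·97 + 1·-40 + -1·15 + -1·-6 = -243
  a_10 = -2·-243 + 1·97 + -1·-40 + -1·15 = 608
  a_11 = -2·608 + 1·-243 + -1·97 + -1·-40 = -1516
  a_12 = -2·-1516 + 1·608 + -1·-243 + -1·97 = 3786
  a_13 = -2·3786 + 1·-1516 + -1·608 + -1·-243 = -9453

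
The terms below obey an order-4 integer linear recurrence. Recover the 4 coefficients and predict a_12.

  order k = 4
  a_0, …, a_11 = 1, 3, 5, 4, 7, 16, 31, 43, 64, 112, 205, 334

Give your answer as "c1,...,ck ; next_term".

  a_4 = 1·4 + 0·5 + 0·3 + 3·1 = 7
  a_5 = 1·7 + 0·4 + 0·5 + 3·3 = 16
  a_6 = 1·16 + 0·7 + 0·4 + 3·5 = 31
  a_7 = 1·31 + 0·16 + 0·7 + 3·4 = 43
  a_8 = 1·43 + 0·31 + 0·16 + 3·7 = 64
  a_9 = 1·64 + 0·43 + 0·31 + 3·16 = 112
  a_10 = 1·112 + 0·64 + 0·43 + 3·31 = 205
  a_11 = 1·205 + 0·112 + 0·64 + 3·43 = 334
  a_12 = 1·334 + 0·205 + 0·112 + 3·64 = 526

1,0,0,3 ; 526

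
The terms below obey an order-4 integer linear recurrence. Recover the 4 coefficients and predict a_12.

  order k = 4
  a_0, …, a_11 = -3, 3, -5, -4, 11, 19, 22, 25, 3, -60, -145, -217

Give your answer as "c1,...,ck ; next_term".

2,-2,1,-2 ; -210

  a_4 = 2·-4 + -2·-5 + 1·3 + -2·-3 = 11
  a_5 = 2·11 + -2·-4 + 1·-5 + -2·3 = 19
  a_6 = 2·19 + -2·11 + 1·-4 + -2·-5 = 22
  a_7 = 2·22 + -2·19 + 1·11 + -2·-4 = 25
  a_8 = 2·25 + -2·22 + 1·19 + -2·11 = 3
  a_9 = 2·3 + -2·25 + 1·22 + -2·19 = -60
  a_10 = 2·-60 + -2·3 + 1·25 + -2·22 = -145
  a_11 = 2·-145 + -2·-60 + 1·3 + -2·25 = -217
  a_12 = 2·-217 + -2·-145 + 1·-60 + -2·3 = -210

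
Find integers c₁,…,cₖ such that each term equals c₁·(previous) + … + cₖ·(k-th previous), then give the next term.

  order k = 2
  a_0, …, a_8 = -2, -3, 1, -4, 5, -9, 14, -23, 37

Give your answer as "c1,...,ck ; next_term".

-1,1 ; -60

  a_2 = -1·-3 + 1·-2 = 1
  a_3 = -1·1 + 1·-3 = -4
  a_4 = -1·-4 + 1·1 = 5
  a_5 = -1·5 + 1·-4 = -9
  a_6 = -1·-9 + 1·5 = 14
  a_7 = -1·14 + 1·-9 = -23
  a_8 = -1·-23 + 1·14 = 37
  a_9 = -1·37 + 1·-23 = -60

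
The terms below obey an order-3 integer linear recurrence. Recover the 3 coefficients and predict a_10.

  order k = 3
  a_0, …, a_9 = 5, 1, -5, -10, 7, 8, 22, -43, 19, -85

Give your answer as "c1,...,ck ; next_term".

  a_3 = -1·-5 + 0·1 + -3·5 = -10
  a_4 = -1·-10 + 0·-5 + -3·1 = 7
  a_5 = -1·7 + 0·-10 + -3·-5 = 8
  a_6 = -1·8 + 0·7 + -3·-10 = 22
  a_7 = -1·22 + 0·8 + -3·7 = -43
  a_8 = -1·-43 + 0·22 + -3·8 = 19
  a_9 = -1·19 + 0·-43 + -3·22 = -85
  a_10 = -1·-85 + 0·19 + -3·-43 = 214

-1,0,-3 ; 214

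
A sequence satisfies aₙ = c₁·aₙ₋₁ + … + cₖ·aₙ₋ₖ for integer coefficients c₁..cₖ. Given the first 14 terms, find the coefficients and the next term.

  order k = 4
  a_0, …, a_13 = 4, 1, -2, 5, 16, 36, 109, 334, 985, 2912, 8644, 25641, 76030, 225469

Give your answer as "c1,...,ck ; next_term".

3,-1,3,-1 ; 668656

  a_4 = 3·5 + -1·-2 + 3·1 + -1·4 = 16
  a_5 = 3·16 + -1·5 + 3·-2 + -1·1 = 36
  a_6 = 3·36 + -1·16 + 3·5 + -1·-2 = 109
  a_7 = 3·109 + -1·36 + 3·16 + -1·5 = 334
  a_8 = 3·334 + -1·109 + 3·36 + -1·16 = 985
  a_9 = 3·985 + -1·334 + 3·109 + -1·36 = 2912
  a_10 = 3·2912 + -1·985 + 3·334 + -1·109 = 8644
  a_11 = 3·8644 + -1·2912 + 3·985 + -1·334 = 25641
  a_12 = 3·25641 + -1·8644 + 3·2912 + -1·985 = 76030
  a_13 = 3·76030 + -1·25641 + 3·8644 + -1·2912 = 225469
  a_14 = 3·225469 + -1·76030 + 3·25641 + -1·8644 = 668656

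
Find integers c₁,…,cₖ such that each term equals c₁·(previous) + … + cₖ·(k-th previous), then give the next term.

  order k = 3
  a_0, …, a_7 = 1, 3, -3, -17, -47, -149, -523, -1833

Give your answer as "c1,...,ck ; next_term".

  a_3 = 4·-3 + -3·3 + 4·1 = -17
  a_4 = 4·-17 + -3·-3 + 4·3 = -47
  a_5 = 4·-47 + -3·-17 + 4·-3 = -149
  a_6 = 4·-149 + -3·-47 + 4·-17 = -523
  a_7 = 4·-523 + -3·-149 + 4·-47 = -1833
  a_8 = 4·-1833 + -3·-523 + 4·-149 = -6359

4,-3,4 ; -6359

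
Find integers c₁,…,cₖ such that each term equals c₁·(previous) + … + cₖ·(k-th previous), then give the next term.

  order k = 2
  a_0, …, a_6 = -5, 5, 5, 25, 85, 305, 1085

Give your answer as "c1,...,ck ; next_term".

3,2 ; 3865

  a_2 = 3·5 + 2·-5 = 5
  a_3 = 3·5 + 2·5 = 25
  a_4 = 3·25 + 2·5 = 85
  a_5 = 3·85 + 2·25 = 305
  a_6 = 3·305 + 2·85 = 1085
  a_7 = 3·1085 + 2·305 = 3865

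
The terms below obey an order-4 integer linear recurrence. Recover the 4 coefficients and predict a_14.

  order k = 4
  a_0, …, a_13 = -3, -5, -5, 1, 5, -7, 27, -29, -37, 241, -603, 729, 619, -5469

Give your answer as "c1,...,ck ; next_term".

  a_4 = -2·1 + -2·-5 + 3·-5 + -4·-3 = 5
  a_5 = -2·5 + -2·1 + 3·-5 + -4·-5 = -7
  a_6 = -2·-7 + -2·5 + 3·1 + -4·-5 = 27
  a_7 = -2·27 + -2·-7 + 3·5 + -4·1 = -29
  a_8 = -2·-29 + -2·27 + 3·-7 + -4·5 = -37
  a_9 = -2·-37 + -2·-29 + 3·27 + -4·-7 = 241
  a_10 = -2·241 + -2·-37 + 3·-29 + -4·27 = -603
  a_11 = -2·-603 + -2·241 + 3·-37 + -4·-29 = 729
  a_12 = -2·729 + -2·-603 + 3·241 + -4·-37 = 619
  a_13 = -2·619 + -2·729 + 3·-603 + -4·241 = -5469
  a_14 = -2·-5469 + -2·619 + 3·729 + -4·-603 = 14299

-2,-2,3,-4 ; 14299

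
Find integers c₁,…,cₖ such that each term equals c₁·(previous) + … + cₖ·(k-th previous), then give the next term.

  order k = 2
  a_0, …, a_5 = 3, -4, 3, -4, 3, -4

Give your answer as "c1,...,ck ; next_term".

0,1 ; 3

  a_2 = 0·-4 + 1·3 = 3
  a_3 = 0·3 + 1·-4 = -4
  a_4 = 0·-4 + 1·3 = 3
  a_5 = 0·3 + 1·-4 = -4
  a_6 = 0·-4 + 1·3 = 3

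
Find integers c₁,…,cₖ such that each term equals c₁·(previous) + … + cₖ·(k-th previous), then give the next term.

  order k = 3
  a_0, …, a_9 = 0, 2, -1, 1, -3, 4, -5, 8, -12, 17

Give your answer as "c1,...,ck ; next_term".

-1,0,-1 ; -25

  a_3 = -1·-1 + 0·2 + -1·0 = 1
  a_4 = -1·1 + 0·-1 + -1·2 = -3
  a_5 = -1·-3 + 0·1 + -1·-1 = 4
  a_6 = -1·4 + 0·-3 + -1·1 = -5
  a_7 = -1·-5 + 0·4 + -1·-3 = 8
  a_8 = -1·8 + 0·-5 + -1·4 = -12
  a_9 = -1·-12 + 0·8 + -1·-5 = 17
  a_10 = -1·17 + 0·-12 + -1·8 = -25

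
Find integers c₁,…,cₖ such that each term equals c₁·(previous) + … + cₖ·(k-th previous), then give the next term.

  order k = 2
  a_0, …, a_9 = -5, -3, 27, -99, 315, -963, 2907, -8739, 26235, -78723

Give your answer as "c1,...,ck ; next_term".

-4,-3 ; 236187

  a_2 = -4·-3 + -3·-5 = 27
  a_3 = -4·27 + -3·-3 = -99
  a_4 = -4·-99 + -3·27 = 315
  a_5 = -4·315 + -3·-99 = -963
  a_6 = -4·-963 + -3·315 = 2907
  a_7 = -4·2907 + -3·-963 = -8739
  a_8 = -4·-8739 + -3·2907 = 26235
  a_9 = -4·26235 + -3·-8739 = -78723
  a_10 = -4·-78723 + -3·26235 = 236187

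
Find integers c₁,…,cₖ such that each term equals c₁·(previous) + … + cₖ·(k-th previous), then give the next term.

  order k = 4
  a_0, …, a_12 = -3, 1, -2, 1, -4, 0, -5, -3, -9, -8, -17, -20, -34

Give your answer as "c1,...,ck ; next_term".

0,1,1,1 ; -45

  a_4 = 0·1 + 1·-2 + 1·1 + 1·-3 = -4
  a_5 = 0·-4 + 1·1 + 1·-2 + 1·1 = 0
  a_6 = 0·0 + 1·-4 + 1·1 + 1·-2 = -5
  a_7 = 0·-5 + 1·0 + 1·-4 + 1·1 = -3
  a_8 = 0·-3 + 1·-5 + 1·0 + 1·-4 = -9
  a_9 = 0·-9 + 1·-3 + 1·-5 + 1·0 = -8
  a_10 = 0·-8 + 1·-9 + 1·-3 + 1·-5 = -17
  a_11 = 0·-17 + 1·-8 + 1·-9 + 1·-3 = -20
  a_12 = 0·-20 + 1·-17 + 1·-8 + 1·-9 = -34
  a_13 = 0·-34 + 1·-20 + 1·-17 + 1·-8 = -45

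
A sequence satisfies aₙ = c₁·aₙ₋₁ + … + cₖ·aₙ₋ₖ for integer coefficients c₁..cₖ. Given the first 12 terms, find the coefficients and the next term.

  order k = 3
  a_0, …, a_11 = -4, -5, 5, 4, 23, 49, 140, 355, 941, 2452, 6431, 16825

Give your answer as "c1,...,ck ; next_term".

  a_3 = 2·5 + 2·-5 + -1·-4 = 4
  a_4 = 2·4 + 2·5 + -1·-5 = 23
  a_5 = 2·23 + 2·4 + -1·5 = 49
  a_6 = 2·49 + 2·23 + -1·4 = 140
  a_7 = 2·140 + 2·49 + -1·23 = 355
  a_8 = 2·355 + 2·140 + -1·49 = 941
  a_9 = 2·941 + 2·355 + -1·140 = 2452
  a_10 = 2·2452 + 2·941 + -1·355 = 6431
  a_11 = 2·6431 + 2·2452 + -1·941 = 16825
  a_12 = 2·16825 + 2·6431 + -1·2452 = 44060

2,2,-1 ; 44060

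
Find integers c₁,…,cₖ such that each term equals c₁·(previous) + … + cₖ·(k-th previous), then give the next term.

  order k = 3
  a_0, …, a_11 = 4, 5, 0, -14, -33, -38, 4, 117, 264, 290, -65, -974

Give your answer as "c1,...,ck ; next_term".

  a_3 = 2·0 + -2·5 + -1·4 = -14
  a_4 = 2·-14 + -2·0 + -1·5 = -33
  a_5 = 2·-33 + -2·-14 + -1·0 = -38
  a_6 = 2·-38 + -2·-33 + -1·-14 = 4
  a_7 = 2·4 + -2·-38 + -1·-33 = 117
  a_8 = 2·117 + -2·4 + -1·-38 = 264
  a_9 = 2·264 + -2·117 + -1·4 = 290
  a_10 = 2·290 + -2·264 + -1·117 = -65
  a_11 = 2·-65 + -2·290 + -1·264 = -974
  a_12 = 2·-974 + -2·-65 + -1·290 = -2108

2,-2,-1 ; -2108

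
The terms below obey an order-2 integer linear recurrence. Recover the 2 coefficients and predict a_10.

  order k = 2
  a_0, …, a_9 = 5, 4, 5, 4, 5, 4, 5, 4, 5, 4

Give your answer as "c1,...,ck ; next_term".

0,1 ; 5

  a_2 = 0·4 + 1·5 = 5
  a_3 = 0·5 + 1·4 = 4
  a_4 = 0·4 + 1·5 = 5
  a_5 = 0·5 + 1·4 = 4
  a_6 = 0·4 + 1·5 = 5
  a_7 = 0·5 + 1·4 = 4
  a_8 = 0·4 + 1·5 = 5
  a_9 = 0·5 + 1·4 = 4
  a_10 = 0·4 + 1·5 = 5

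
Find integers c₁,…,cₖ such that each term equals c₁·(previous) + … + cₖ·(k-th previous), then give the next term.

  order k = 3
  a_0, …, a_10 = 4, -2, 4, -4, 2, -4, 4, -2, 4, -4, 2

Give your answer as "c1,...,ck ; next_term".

  a_3 = 0·4 + 0·-2 + -1·4 = -4
  a_4 = 0·-4 + 0·4 + -1·-2 = 2
  a_5 = 0·2 + 0·-4 + -1·4 = -4
  a_6 = 0·-4 + 0·2 + -1·-4 = 4
  a_7 = 0·4 + 0·-4 + -1·2 = -2
  a_8 = 0·-2 + 0·4 + -1·-4 = 4
  a_9 = 0·4 + 0·-2 + -1·4 = -4
  a_10 = 0·-4 + 0·4 + -1·-2 = 2
  a_11 = 0·2 + 0·-4 + -1·4 = -4

0,0,-1 ; -4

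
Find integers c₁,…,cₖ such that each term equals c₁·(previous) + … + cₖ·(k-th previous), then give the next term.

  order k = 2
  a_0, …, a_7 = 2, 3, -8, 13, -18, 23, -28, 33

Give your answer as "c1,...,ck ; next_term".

-2,-1 ; -38

  a_2 = -2·3 + -1·2 = -8
  a_3 = -2·-8 + -1·3 = 13
  a_4 = -2·13 + -1·-8 = -18
  a_5 = -2·-18 + -1·13 = 23
  a_6 = -2·23 + -1·-18 = -28
  a_7 = -2·-28 + -1·23 = 33
  a_8 = -2·33 + -1·-28 = -38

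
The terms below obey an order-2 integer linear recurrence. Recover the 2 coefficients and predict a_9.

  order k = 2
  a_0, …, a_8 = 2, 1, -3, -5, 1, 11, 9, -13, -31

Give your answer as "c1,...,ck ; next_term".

  a_2 = 1·1 + -2·2 = -3
  a_3 = 1·-3 + -2·1 = -5
  a_4 = 1·-5 + -2·-3 = 1
  a_5 = 1·1 + -2·-5 = 11
  a_6 = 1·11 + -2·1 = 9
  a_7 = 1·9 + -2·11 = -13
  a_8 = 1·-13 + -2·9 = -31
  a_9 = 1·-31 + -2·-13 = -5

1,-2 ; -5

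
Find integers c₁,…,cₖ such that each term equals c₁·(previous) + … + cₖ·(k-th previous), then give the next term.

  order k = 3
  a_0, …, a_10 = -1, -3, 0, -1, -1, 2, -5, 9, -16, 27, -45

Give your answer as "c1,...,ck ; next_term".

  a_3 = -2·0 + 0·-3 + 1·-1 = -1
  a_4 = -2·-1 + 0·0 + 1·-3 = -1
  a_5 = -2·-1 + 0·-1 + 1·0 = 2
  a_6 = -2·2 + 0·-1 + 1·-1 = -5
  a_7 = -2·-5 + 0·2 + 1·-1 = 9
  a_8 = -2·9 + 0·-5 + 1·2 = -16
  a_9 = -2·-16 + 0·9 + 1·-5 = 27
  a_10 = -2·27 + 0·-16 + 1·9 = -45
  a_11 = -2·-45 + 0·27 + 1·-16 = 74

-2,0,1 ; 74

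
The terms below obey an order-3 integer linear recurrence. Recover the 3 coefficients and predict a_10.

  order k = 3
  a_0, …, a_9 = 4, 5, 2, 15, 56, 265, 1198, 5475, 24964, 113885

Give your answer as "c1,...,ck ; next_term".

4,3,-2 ; 519482

  a_3 = 4·2 + 3·5 + -2·4 = 15
  a_4 = 4·15 + 3·2 + -2·5 = 56
  a_5 = 4·56 + 3·15 + -2·2 = 265
  a_6 = 4·265 + 3·56 + -2·15 = 1198
  a_7 = 4·1198 + 3·265 + -2·56 = 5475
  a_8 = 4·5475 + 3·1198 + -2·265 = 24964
  a_9 = 4·24964 + 3·5475 + -2·1198 = 113885
  a_10 = 4·113885 + 3·24964 + -2·5475 = 519482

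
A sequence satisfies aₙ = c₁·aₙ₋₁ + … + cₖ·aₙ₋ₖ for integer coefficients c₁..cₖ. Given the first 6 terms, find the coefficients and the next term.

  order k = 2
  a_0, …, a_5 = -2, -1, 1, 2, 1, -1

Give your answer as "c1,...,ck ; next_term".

1,-1 ; -2

  a_2 = 1·-1 + -1·-2 = 1
  a_3 = 1·1 + -1·-1 = 2
  a_4 = 1·2 + -1·1 = 1
  a_5 = 1·1 + -1·2 = -1
  a_6 = 1·-1 + -1·1 = -2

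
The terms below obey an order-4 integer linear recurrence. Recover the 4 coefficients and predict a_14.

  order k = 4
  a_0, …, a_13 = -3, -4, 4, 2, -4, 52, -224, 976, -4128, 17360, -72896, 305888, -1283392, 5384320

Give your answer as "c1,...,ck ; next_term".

-4,2,4,-4 ; -22588928

  a_4 = -4·2 + 2·4 + 4·-4 + -4·-3 = -4
  a_5 = -4·-4 + 2·2 + 4·4 + -4·-4 = 52
  a_6 = -4·52 + 2·-4 + 4·2 + -4·4 = -224
  a_7 = -4·-224 + 2·52 + 4·-4 + -4·2 = 976
  a_8 = -4·976 + 2·-224 + 4·52 + -4·-4 = -4128
  a_9 = -4·-4128 + 2·976 + 4·-224 + -4·52 = 17360
  a_10 = -4·17360 + 2·-4128 + 4·976 + -4·-224 = -72896
  a_11 = -4·-72896 + 2·17360 + 4·-4128 + -4·976 = 305888
  a_12 = -4·305888 + 2·-72896 + 4·17360 + -4·-4128 = -1283392
  a_13 = -4·-1283392 + 2·305888 + 4·-72896 + -4·17360 = 5384320
  a_14 = -4·5384320 + 2·-1283392 + 4·305888 + -4·-72896 = -22588928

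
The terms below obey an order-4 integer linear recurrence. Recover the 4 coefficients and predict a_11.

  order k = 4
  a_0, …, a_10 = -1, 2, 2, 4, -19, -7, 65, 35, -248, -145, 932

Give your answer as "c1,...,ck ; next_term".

  a_4 = -1·4 + -4·2 + -4·2 + -1·-1 = -19
  a_5 = -1·-19 + -4·4 + -4·2 + -1·2 = -7
  a_6 = -1·-7 + -4·-19 + -4·4 + -1·2 = 65
  a_7 = -1·65 + -4·-7 + -4·-19 + -1·4 = 35
  a_8 = -1·35 + -4·65 + -4·-7 + -1·-19 = -248
  a_9 = -1·-248 + -4·35 + -4·65 + -1·-7 = -145
  a_10 = -1·-145 + -4·-248 + -4·35 + -1·65 = 932
  a_11 = -1·932 + -4·-145 + -4·-248 + -1·35 = 605

-1,-4,-4,-1 ; 605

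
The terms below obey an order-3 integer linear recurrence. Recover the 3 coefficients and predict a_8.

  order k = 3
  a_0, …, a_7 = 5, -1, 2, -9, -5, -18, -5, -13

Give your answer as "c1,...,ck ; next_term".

1,1,-2 ; 18

  a_3 = 1·2 + 1·-1 + -2·5 = -9
  a_4 = 1·-9 + 1·2 + -2·-1 = -5
  a_5 = 1·-5 + 1·-9 + -2·2 = -18
  a_6 = 1·-18 + 1·-5 + -2·-9 = -5
  a_7 = 1·-5 + 1·-18 + -2·-5 = -13
  a_8 = 1·-13 + 1·-5 + -2·-18 = 18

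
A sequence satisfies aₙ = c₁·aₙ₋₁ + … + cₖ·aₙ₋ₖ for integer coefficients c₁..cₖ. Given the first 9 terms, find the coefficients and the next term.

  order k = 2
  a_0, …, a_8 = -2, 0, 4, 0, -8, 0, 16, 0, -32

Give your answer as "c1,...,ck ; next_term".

  a_2 = 0·0 + -2·-2 = 4
  a_3 = 0·4 + -2·0 = 0
  a_4 = 0·0 + -2·4 = -8
  a_5 = 0·-8 + -2·0 = 0
  a_6 = 0·0 + -2·-8 = 16
  a_7 = 0·16 + -2·0 = 0
  a_8 = 0·0 + -2·16 = -32
  a_9 = 0·-32 + -2·0 = 0

0,-2 ; 0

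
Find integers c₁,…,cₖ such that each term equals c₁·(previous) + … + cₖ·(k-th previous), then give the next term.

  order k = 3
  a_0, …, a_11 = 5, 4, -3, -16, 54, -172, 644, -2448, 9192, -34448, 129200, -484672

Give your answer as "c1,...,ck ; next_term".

-4,-2,-4 ; 1818080

  a_3 = -4·-3 + -2·4 + -4·5 = -16
  a_4 = -4·-16 + -2·-3 + -4·4 = 54
  a_5 = -4·54 + -2·-16 + -4·-3 = -172
  a_6 = -4·-172 + -2·54 + -4·-16 = 644
  a_7 = -4·644 + -2·-172 + -4·54 = -2448
  a_8 = -4·-2448 + -2·644 + -4·-172 = 9192
  a_9 = -4·9192 + -2·-2448 + -4·644 = -34448
  a_10 = -4·-34448 + -2·9192 + -4·-2448 = 129200
  a_11 = -4·129200 + -2·-34448 + -4·9192 = -484672
  a_12 = -4·-484672 + -2·129200 + -4·-34448 = 1818080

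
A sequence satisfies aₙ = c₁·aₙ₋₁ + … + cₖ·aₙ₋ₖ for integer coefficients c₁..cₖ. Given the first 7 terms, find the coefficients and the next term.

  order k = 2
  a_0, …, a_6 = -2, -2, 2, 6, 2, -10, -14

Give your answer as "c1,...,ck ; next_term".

1,-2 ; 6

  a_2 = 1·-2 + -2·-2 = 2
  a_3 = 1·2 + -2·-2 = 6
  a_4 = 1·6 + -2·2 = 2
  a_5 = 1·2 + -2·6 = -10
  a_6 = 1·-10 + -2·2 = -14
  a_7 = 1·-14 + -2·-10 = 6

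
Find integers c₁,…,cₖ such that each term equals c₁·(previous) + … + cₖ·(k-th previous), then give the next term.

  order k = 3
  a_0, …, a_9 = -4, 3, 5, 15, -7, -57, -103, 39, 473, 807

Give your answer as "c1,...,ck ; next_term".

1,-2,-4 ; -295

  a_3 = 1·5 + -2·3 + -4·-4 = 15
  a_4 = 1·15 + -2·5 + -4·3 = -7
  a_5 = 1·-7 + -2·15 + -4·5 = -57
  a_6 = 1·-57 + -2·-7 + -4·15 = -103
  a_7 = 1·-103 + -2·-57 + -4·-7 = 39
  a_8 = 1·39 + -2·-103 + -4·-57 = 473
  a_9 = 1·473 + -2·39 + -4·-103 = 807
  a_10 = 1·807 + -2·473 + -4·39 = -295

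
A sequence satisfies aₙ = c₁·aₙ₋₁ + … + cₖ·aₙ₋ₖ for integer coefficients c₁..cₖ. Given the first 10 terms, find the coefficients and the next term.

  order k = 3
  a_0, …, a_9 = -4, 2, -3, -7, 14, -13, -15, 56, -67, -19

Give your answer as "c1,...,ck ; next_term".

-1,-1,2 ; 198

  a_3 = -1·-3 + -1·2 + 2·-4 = -7
  a_4 = -1·-7 + -1·-3 + 2·2 = 14
  a_5 = -1·14 + -1·-7 + 2·-3 = -13
  a_6 = -1·-13 + -1·14 + 2·-7 = -15
  a_7 = -1·-15 + -1·-13 + 2·14 = 56
  a_8 = -1·56 + -1·-15 + 2·-13 = -67
  a_9 = -1·-67 + -1·56 + 2·-15 = -19
  a_10 = -1·-19 + -1·-67 + 2·56 = 198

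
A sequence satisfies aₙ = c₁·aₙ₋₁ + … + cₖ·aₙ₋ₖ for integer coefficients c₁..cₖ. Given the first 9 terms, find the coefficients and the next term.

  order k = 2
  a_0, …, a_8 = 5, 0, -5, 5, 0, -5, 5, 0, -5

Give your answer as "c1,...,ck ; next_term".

  a_2 = -1·0 + -1·5 = -5
  a_3 = -1·-5 + -1·0 = 5
  a_4 = -1·5 + -1·-5 = 0
  a_5 = -1·0 + -1·5 = -5
  a_6 = -1·-5 + -1·0 = 5
  a_7 = -1·5 + -1·-5 = 0
  a_8 = -1·0 + -1·5 = -5
  a_9 = -1·-5 + -1·0 = 5

-1,-1 ; 5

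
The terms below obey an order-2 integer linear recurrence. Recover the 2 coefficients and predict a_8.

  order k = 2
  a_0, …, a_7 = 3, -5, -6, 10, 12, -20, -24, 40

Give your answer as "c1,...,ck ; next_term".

  a_2 = 0·-5 + -2·3 = -6
  a_3 = 0·-6 + -2·-5 = 10
  a_4 = 0·10 + -2·-6 = 12
  a_5 = 0·12 + -2·10 = -20
  a_6 = 0·-20 + -2·12 = -24
  a_7 = 0·-24 + -2·-20 = 40
  a_8 = 0·40 + -2·-24 = 48

0,-2 ; 48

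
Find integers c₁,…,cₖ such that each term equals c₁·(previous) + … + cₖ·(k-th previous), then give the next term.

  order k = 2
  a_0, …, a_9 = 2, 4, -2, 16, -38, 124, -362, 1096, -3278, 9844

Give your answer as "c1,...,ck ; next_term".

  a_2 = -2·4 + 3·2 = -2
  a_3 = -2·-2 + 3·4 = 16
  a_4 = -2·16 + 3·-2 = -38
  a_5 = -2·-38 + 3·16 = 124
  a_6 = -2·124 + 3·-38 = -362
  a_7 = -2·-362 + 3·124 = 1096
  a_8 = -2·1096 + 3·-362 = -3278
  a_9 = -2·-3278 + 3·1096 = 9844
  a_10 = -2·9844 + 3·-3278 = -29522

-2,3 ; -29522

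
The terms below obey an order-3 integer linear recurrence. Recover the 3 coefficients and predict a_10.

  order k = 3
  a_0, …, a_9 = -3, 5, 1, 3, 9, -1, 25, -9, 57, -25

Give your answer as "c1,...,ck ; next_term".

  a_3 = -1·1 + 2·5 + 2·-3 = 3
  a_4 = -1·3 + 2·1 + 2·5 = 9
  a_5 = -1·9 + 2·3 + 2·1 = -1
  a_6 = -1·-1 + 2·9 + 2·3 = 25
  a_7 = -1·25 + 2·-1 + 2·9 = -9
  a_8 = -1·-9 + 2·25 + 2·-1 = 57
  a_9 = -1·57 + 2·-9 + 2·25 = -25
  a_10 = -1·-25 + 2·57 + 2·-9 = 121

-1,2,2 ; 121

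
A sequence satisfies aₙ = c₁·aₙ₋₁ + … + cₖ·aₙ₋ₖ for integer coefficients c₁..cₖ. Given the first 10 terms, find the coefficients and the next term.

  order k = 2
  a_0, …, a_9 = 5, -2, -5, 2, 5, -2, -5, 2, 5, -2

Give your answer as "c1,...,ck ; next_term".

0,-1 ; -5

  a_2 = 0·-2 + -1·5 = -5
  a_3 = 0·-5 + -1·-2 = 2
  a_4 = 0·2 + -1·-5 = 5
  a_5 = 0·5 + -1·2 = -2
  a_6 = 0·-2 + -1·5 = -5
  a_7 = 0·-5 + -1·-2 = 2
  a_8 = 0·2 + -1·-5 = 5
  a_9 = 0·5 + -1·2 = -2
  a_10 = 0·-2 + -1·5 = -5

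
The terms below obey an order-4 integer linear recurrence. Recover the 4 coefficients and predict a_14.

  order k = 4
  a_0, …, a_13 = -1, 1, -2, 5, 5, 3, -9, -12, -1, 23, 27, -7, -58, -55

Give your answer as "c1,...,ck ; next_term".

1,-1,-1,1 ; 37

  a_4 = 1·5 + -1·-2 + -1·1 + 1·-1 = 5
  a_5 = 1·5 + -1·5 + -1·-2 + 1·1 = 3
  a_6 = 1·3 + -1·5 + -1·5 + 1·-2 = -9
  a_7 = 1·-9 + -1·3 + -1·5 + 1·5 = -12
  a_8 = 1·-12 + -1·-9 + -1·3 + 1·5 = -1
  a_9 = 1·-1 + -1·-12 + -1·-9 + 1·3 = 23
  a_10 = 1·23 + -1·-1 + -1·-12 + 1·-9 = 27
  a_11 = 1·27 + -1·23 + -1·-1 + 1·-12 = -7
  a_12 = 1·-7 + -1·27 + -1·23 + 1·-1 = -58
  a_13 = 1·-58 + -1·-7 + -1·27 + 1·23 = -55
  a_14 = 1·-55 + -1·-58 + -1·-7 + 1·27 = 37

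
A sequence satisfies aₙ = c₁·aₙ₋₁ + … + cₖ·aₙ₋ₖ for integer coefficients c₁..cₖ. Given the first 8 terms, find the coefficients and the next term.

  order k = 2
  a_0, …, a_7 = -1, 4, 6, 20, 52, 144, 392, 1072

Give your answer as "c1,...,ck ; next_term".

2,2 ; 2928

  a_2 = 2·4 + 2·-1 = 6
  a_3 = 2·6 + 2·4 = 20
  a_4 = 2·20 + 2·6 = 52
  a_5 = 2·52 + 2·20 = 144
  a_6 = 2·144 + 2·52 = 392
  a_7 = 2·392 + 2·144 = 1072
  a_8 = 2·1072 + 2·392 = 2928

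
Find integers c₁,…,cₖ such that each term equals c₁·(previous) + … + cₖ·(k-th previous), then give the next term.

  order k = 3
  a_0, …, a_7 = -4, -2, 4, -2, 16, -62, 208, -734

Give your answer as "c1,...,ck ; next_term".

-3,1,-3 ; 2596

  a_3 = -3·4 + 1·-2 + -3·-4 = -2
  a_4 = -3·-2 + 1·4 + -3·-2 = 16
  a_5 = -3·16 + 1·-2 + -3·4 = -62
  a_6 = -3·-62 + 1·16 + -3·-2 = 208
  a_7 = -3·208 + 1·-62 + -3·16 = -734
  a_8 = -3·-734 + 1·208 + -3·-62 = 2596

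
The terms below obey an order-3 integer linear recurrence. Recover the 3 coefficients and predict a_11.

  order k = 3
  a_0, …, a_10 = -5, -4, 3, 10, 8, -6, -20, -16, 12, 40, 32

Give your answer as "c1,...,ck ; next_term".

0,0,-2 ; -24

  a_3 = 0·3 + 0·-4 + -2·-5 = 10
  a_4 = 0·10 + 0·3 + -2·-4 = 8
  a_5 = 0·8 + 0·10 + -2·3 = -6
  a_6 = 0·-6 + 0·8 + -2·10 = -20
  a_7 = 0·-20 + 0·-6 + -2·8 = -16
  a_8 = 0·-16 + 0·-20 + -2·-6 = 12
  a_9 = 0·12 + 0·-16 + -2·-20 = 40
  a_10 = 0·40 + 0·12 + -2·-16 = 32
  a_11 = 0·32 + 0·40 + -2·12 = -24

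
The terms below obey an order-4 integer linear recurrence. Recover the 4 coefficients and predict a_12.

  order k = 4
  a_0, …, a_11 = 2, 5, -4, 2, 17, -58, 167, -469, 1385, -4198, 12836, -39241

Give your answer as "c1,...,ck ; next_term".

  a_4 = -4·2 + -3·-4 + 1·5 + 4·2 = 17
  a_5 = -4·17 + -3·2 + 1·-4 + 4·5 = -58
  a_6 = -4·-58 + -3·17 + 1·2 + 4·-4 = 167
  a_7 = -4·167 + -3·-58 + 1·17 + 4·2 = -469
  a_8 = -4·-469 + -3·167 + 1·-58 + 4·17 = 1385
  a_9 = -4·1385 + -3·-469 + 1·167 + 4·-58 = -4198
  a_10 = -4·-4198 + -3·1385 + 1·-469 + 4·167 = 12836
  a_11 = -4·12836 + -3·-4198 + 1·1385 + 4·-469 = -39241
  a_12 = -4·-39241 + -3·12836 + 1·-4198 + 4·1385 = 119798

-4,-3,1,4 ; 119798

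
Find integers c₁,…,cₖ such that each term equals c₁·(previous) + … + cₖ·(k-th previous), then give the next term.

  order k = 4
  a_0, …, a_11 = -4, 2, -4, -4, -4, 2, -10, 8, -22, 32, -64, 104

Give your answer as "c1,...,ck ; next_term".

  a_4 = -1·-4 + 1·-4 + 0·2 + 1·-4 = -4
  a_5 = -1·-4 + 1·-4 + 0·-4 + 1·2 = 2
  a_6 = -1·2 + 1·-4 + 0·-4 + 1·-4 = -10
  a_7 = -1·-10 + 1·2 + 0·-4 + 1·-4 = 8
  a_8 = -1·8 + 1·-10 + 0·2 + 1·-4 = -22
  a_9 = -1·-22 + 1·8 + 0·-10 + 1·2 = 32
  a_10 = -1·32 + 1·-22 + 0·8 + 1·-10 = -64
  a_11 = -1·-64 + 1·32 + 0·-22 + 1·8 = 104
  a_12 = -1·104 + 1·-64 + 0·32 + 1·-22 = -190

-1,1,0,1 ; -190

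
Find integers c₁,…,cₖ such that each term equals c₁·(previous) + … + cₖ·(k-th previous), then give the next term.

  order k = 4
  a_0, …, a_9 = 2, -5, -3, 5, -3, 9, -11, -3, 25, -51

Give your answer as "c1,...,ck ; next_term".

  a_4 = -2·5 + -2·-3 + -1·-5 + -2·2 = -3
  a_5 = -2·-3 + -2·5 + -1·-3 + -2·-5 = 9
  a_6 = -2·9 + -2·-3 + -1·5 + -2·-3 = -11
  a_7 = -2·-11 + -2·9 + -1·-3 + -2·5 = -3
  a_8 = -2·-3 + -2·-11 + -1·9 + -2·-3 = 25
  a_9 = -2·25 + -2·-3 + -1·-11 + -2·9 = -51
  a_10 = -2·-51 + -2·25 + -1·-3 + -2·-11 = 77

-2,-2,-1,-2 ; 77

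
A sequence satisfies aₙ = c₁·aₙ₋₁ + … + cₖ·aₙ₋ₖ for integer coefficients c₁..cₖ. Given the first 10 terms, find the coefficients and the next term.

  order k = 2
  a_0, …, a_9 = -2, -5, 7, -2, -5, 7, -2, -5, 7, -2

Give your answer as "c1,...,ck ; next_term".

-1,-1 ; -5

  a_2 = -1·-5 + -1·-2 = 7
  a_3 = -1·7 + -1·-5 = -2
  a_4 = -1·-2 + -1·7 = -5
  a_5 = -1·-5 + -1·-2 = 7
  a_6 = -1·7 + -1·-5 = -2
  a_7 = -1·-2 + -1·7 = -5
  a_8 = -1·-5 + -1·-2 = 7
  a_9 = -1·7 + -1·-5 = -2
  a_10 = -1·-2 + -1·7 = -5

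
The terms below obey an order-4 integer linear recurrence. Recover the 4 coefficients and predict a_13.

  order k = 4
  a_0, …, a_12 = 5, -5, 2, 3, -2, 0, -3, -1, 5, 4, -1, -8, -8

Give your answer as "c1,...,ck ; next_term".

  a_4 = 0·3 + -1·2 + -1·-5 + -1·5 = -2
  a_5 = 0·-2 + -1·3 + -1·2 + -1·-5 = 0
  a_6 = 0·0 + -1·-2 + -1·3 + -1·2 = -3
  a_7 = 0·-3 + -1·0 + -1·-2 + -1·3 = -1
  a_8 = 0·-1 + -1·-3 + -1·0 + -1·-2 = 5
  a_9 = 0·5 + -1·-1 + -1·-3 + -1·0 = 4
  a_10 = 0·4 + -1·5 + -1·-1 + -1·-3 = -1
  a_11 = 0·-1 + -1·4 + -1·5 + -1·-1 = -8
  a_12 = 0·-8 + -1·-1 + -1·4 + -1·5 = -8
  a_13 = 0·-8 + -1·-8 + -1·-1 + -1·4 = 5

0,-1,-1,-1 ; 5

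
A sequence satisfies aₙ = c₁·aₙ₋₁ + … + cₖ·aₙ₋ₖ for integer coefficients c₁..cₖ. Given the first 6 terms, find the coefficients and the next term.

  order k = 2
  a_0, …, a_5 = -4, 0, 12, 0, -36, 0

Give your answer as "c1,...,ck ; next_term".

  a_2 = 0·0 + -3·-4 = 12
  a_3 = 0·12 + -3·0 = 0
  a_4 = 0·0 + -3·12 = -36
  a_5 = 0·-36 + -3·0 = 0
  a_6 = 0·0 + -3·-36 = 108

0,-3 ; 108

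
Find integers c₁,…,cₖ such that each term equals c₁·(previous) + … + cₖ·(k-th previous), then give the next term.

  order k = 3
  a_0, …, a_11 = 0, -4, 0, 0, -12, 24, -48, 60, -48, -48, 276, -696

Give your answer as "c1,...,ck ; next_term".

  a_3 = -2·0 + 0·-4 + 3·0 = 0
  a_4 = -2·0 + 0·0 + 3·-4 = -12
  a_5 = -2·-12 + 0·0 + 3·0 = 24
  a_6 = -2·24 + 0·-12 + 3·0 = -48
  a_7 = -2·-48 + 0·24 + 3·-12 = 60
  a_8 = -2·60 + 0·-48 + 3·24 = -48
  a_9 = -2·-48 + 0·60 + 3·-48 = -48
  a_10 = -2·-48 + 0·-48 + 3·60 = 276
  a_11 = -2·276 + 0·-48 + 3·-48 = -696
  a_12 = -2·-696 + 0·276 + 3·-48 = 1248

-2,0,3 ; 1248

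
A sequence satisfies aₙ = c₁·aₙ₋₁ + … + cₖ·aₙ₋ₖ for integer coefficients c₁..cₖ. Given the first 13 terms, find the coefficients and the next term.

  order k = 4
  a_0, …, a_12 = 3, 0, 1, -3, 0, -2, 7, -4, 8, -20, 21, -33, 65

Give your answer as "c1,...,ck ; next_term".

  a_4 = -1·-3 + 0·1 + -2·0 + -1·3 = 0
  a_5 = -1·0 + 0·-3 + -2·1 + -1·0 = -2
  a_6 = -1·-2 + 0·0 + -2·-3 + -1·1 = 7
  a_7 = -1·7 + 0·-2 + -2·0 + -1·-3 = -4
  a_8 = -1·-4 + 0·7 + -2·-2 + -1·0 = 8
  a_9 = -1·8 + 0·-4 + -2·7 + -1·-2 = -20
  a_10 = -1·-20 + 0·8 + -2·-4 + -1·7 = 21
  a_11 = -1·21 + 0·-20 + -2·8 + -1·-4 = -33
  a_12 = -1·-33 + 0·21 + -2·-20 + -1·8 = 65
  a_13 = -1·65 + 0·-33 + -2·21 + -1·-20 = -87

-1,0,-2,-1 ; -87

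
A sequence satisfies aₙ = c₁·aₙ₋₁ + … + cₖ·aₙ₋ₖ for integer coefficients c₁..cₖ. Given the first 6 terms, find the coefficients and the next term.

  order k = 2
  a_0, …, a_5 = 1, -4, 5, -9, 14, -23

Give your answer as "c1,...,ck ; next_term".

-1,1 ; 37

  a_2 = -1·-4 + 1·1 = 5
  a_3 = -1·5 + 1·-4 = -9
  a_4 = -1·-9 + 1·5 = 14
  a_5 = -1·14 + 1·-9 = -23
  a_6 = -1·-23 + 1·14 = 37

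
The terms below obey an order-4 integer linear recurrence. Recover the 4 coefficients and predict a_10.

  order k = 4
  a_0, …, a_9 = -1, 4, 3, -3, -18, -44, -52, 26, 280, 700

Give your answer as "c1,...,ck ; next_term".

2,-2,-2,-2 ; 892

  a_4 = 2·-3 + -2·3 + -2·4 + -2·-1 = -18
  a_5 = 2·-18 + -2·-3 + -2·3 + -2·4 = -44
  a_6 = 2·-44 + -2·-18 + -2·-3 + -2·3 = -52
  a_7 = 2·-52 + -2·-44 + -2·-18 + -2·-3 = 26
  a_8 = 2·26 + -2·-52 + -2·-44 + -2·-18 = 280
  a_9 = 2·280 + -2·26 + -2·-52 + -2·-44 = 700
  a_10 = 2·700 + -2·280 + -2·26 + -2·-52 = 892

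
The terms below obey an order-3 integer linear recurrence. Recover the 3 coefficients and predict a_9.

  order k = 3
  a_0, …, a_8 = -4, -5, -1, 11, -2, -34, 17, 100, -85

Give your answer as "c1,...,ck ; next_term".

  a_3 = 0·-1 + -3·-5 + 1·-4 = 11
  a_4 = 0·11 + -3·-1 + 1·-5 = -2
  a_5 = 0·-2 + -3·11 + 1·-1 = -34
  a_6 = 0·-34 + -3·-2 + 1·11 = 17
  a_7 = 0·17 + -3·-34 + 1·-2 = 100
  a_8 = 0·100 + -3·17 + 1·-34 = -85
  a_9 = 0·-85 + -3·100 + 1·17 = -283

0,-3,1 ; -283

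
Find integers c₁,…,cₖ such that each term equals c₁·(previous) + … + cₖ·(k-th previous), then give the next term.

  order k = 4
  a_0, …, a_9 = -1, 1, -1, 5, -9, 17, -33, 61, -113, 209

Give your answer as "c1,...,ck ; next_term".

-2,0,0,-1 ; -385

  a_4 = -2·5 + 0·-1 + 0·1 + -1·-1 = -9
  a_5 = -2·-9 + 0·5 + 0·-1 + -1·1 = 17
  a_6 = -2·17 + 0·-9 + 0·5 + -1·-1 = -33
  a_7 = -2·-33 + 0·17 + 0·-9 + -1·5 = 61
  a_8 = -2·61 + 0·-33 + 0·17 + -1·-9 = -113
  a_9 = -2·-113 + 0·61 + 0·-33 + -1·17 = 209
  a_10 = -2·209 + 0·-113 + 0·61 + -1·-33 = -385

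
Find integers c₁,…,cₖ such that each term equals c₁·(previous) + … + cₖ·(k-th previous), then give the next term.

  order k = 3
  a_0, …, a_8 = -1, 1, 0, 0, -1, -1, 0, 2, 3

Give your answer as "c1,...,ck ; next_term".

  a_3 = 1·0 + -1·1 + -1·-1 = 0
  a_4 = 1·0 + -1·0 + -1·1 = -1
  a_5 = 1·-1 + -1·0 + -1·0 = -1
  a_6 = 1·-1 + -1·-1 + -1·0 = 0
  a_7 = 1·0 + -1·-1 + -1·-1 = 2
  a_8 = 1·2 + -1·0 + -1·-1 = 3
  a_9 = 1·3 + -1·2 + -1·0 = 1

1,-1,-1 ; 1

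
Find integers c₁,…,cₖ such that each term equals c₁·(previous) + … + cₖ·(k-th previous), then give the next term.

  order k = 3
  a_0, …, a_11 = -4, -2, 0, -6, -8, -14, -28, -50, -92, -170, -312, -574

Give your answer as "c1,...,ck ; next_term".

  a_3 = 1·0 + 1·-2 + 1·-4 = -6
  a_4 = 1·-6 + 1·0 + 1·-2 = -8
  a_5 = 1·-8 + 1·-6 + 1·0 = -14
  a_6 = 1·-14 + 1·-8 + 1·-6 = -28
  a_7 = 1·-28 + 1·-14 + 1·-8 = -50
  a_8 = 1·-50 + 1·-28 + 1·-14 = -92
  a_9 = 1·-92 + 1·-50 + 1·-28 = -170
  a_10 = 1·-170 + 1·-92 + 1·-50 = -312
  a_11 = 1·-312 + 1·-170 + 1·-92 = -574
  a_12 = 1·-574 + 1·-312 + 1·-170 = -1056

1,1,1 ; -1056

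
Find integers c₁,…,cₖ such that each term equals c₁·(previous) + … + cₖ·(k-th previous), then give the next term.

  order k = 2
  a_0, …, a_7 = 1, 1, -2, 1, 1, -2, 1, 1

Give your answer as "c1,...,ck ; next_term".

-1,-1 ; -2

  a_2 = -1·1 + -1·1 = -2
  a_3 = -1·-2 + -1·1 = 1
  a_4 = -1·1 + -1·-2 = 1
  a_5 = -1·1 + -1·1 = -2
  a_6 = -1·-2 + -1·1 = 1
  a_7 = -1·1 + -1·-2 = 1
  a_8 = -1·1 + -1·1 = -2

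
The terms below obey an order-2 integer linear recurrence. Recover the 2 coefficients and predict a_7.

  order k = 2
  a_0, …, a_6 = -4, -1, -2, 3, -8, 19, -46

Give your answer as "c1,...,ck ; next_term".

-2,1 ; 111

  a_2 = -2·-1 + 1·-4 = -2
  a_3 = -2·-2 + 1·-1 = 3
  a_4 = -2·3 + 1·-2 = -8
  a_5 = -2·-8 + 1·3 = 19
  a_6 = -2·19 + 1·-8 = -46
  a_7 = -2·-46 + 1·19 = 111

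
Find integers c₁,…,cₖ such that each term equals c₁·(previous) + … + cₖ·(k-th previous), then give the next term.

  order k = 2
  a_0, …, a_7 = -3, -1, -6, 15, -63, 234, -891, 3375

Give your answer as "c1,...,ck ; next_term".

-3,3 ; -12798

  a_2 = -3·-1 + 3·-3 = -6
  a_3 = -3·-6 + 3·-1 = 15
  a_4 = -3·15 + 3·-6 = -63
  a_5 = -3·-63 + 3·15 = 234
  a_6 = -3·234 + 3·-63 = -891
  a_7 = -3·-891 + 3·234 = 3375
  a_8 = -3·3375 + 3·-891 = -12798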